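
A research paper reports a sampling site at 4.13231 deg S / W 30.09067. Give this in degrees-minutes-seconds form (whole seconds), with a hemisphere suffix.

4°07′56″ S, 30°05′26″ W

φ: 0.132310 × 60 = 7.93860′ → 7′, remainder × 60 = 56.32″
λ: 0.090670 × 60 = 5.44020′ → 5′, remainder × 60 = 26.41″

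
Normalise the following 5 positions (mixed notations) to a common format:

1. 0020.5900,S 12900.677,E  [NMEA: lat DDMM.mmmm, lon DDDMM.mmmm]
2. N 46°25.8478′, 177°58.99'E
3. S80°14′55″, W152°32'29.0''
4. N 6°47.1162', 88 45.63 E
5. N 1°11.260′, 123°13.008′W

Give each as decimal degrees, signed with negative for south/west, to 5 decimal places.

1. -0.34317, 129.01128
2. 46.43080, 177.98317
3. -80.24861, -152.54139
4. 6.78527, 88.76050
5. 1.18767, -123.21680

Point 1:
  Latitude: degrees = first 2 digits = 0, minutes = 20.59; 0 + 20.59/60 = 0.343167
  hemisphere S, so the sign is −
  λ: split at 3 digits → 129° and 0.677′; 129 + 0.677/60 = 129.011283
  E ⇒ keep positive
Point 2:
  φ: 46 + 25.8478/60 = 46.430797
  N → positive
  Lon: 58.99′ = 0.983167°; total 177.983167
  E ⇒ keep positive
Point 3:
  Lat: 80° + 14/60 + 55/3600 = 80 + 0.233333 + 0.015278 = 80.248611
  S ⇒ negate
  λ: 152 + 32/60 + 29/3600 = 152.541389
  W ⇒ negate
Point 4:
  φ: 47.1162′ = 0.785270°; total 6.785270
  N → positive
  Lon: 45.63′ = 0.760500°; total 88.760500
  E → positive
Point 5:
  φ: 1 + 11.26/60 = 1.187667
  N → positive
  Lon: 13.008′ = 0.216800°; total 123.216800
  W ⇒ negate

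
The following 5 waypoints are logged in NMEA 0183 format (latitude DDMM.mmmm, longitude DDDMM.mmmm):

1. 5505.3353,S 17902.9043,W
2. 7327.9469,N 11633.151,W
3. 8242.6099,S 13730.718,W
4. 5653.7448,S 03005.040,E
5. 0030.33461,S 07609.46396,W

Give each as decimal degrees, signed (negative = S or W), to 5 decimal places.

Point 1:
  φ: split at 2 digits → 55° and 5.3353′; 55 + 5.3353/60 = 55.088922
  S → negative
  Lon: degrees = first 3 digits = 179, minutes = 2.9043; 179 + 2.9043/60 = 179.048405
  W ⇒ negate
Point 2:
  Latitude: split at 2 digits → 73° and 27.9469′; 73 + 27.9469/60 = 73.465782
  N → positive
  Lon: split at 3 digits → 116° and 33.151′; 116 + 33.151/60 = 116.552517
  hemisphere W, so the sign is −
Point 3:
  Latitude: degrees = first 2 digits = 82, minutes = 42.6099; 82 + 42.6099/60 = 82.710165
  S ⇒ negate
  λ: split at 3 digits → 137° and 30.718′; 137 + 30.718/60 = 137.511967
  W → negative
Point 4:
  Latitude: split at 2 digits → 56° and 53.7448′; 56 + 53.7448/60 = 56.895747
  hemisphere S, so the sign is −
  λ: degrees = first 3 digits = 30, minutes = 5.04; 30 + 5.04/60 = 30.084000
  E ⇒ keep positive
Point 5:
  Lat: split at 2 digits → 00° and 30.33461′; 0 + 30.33461/60 = 0.505577
  hemisphere S, so the sign is −
  Longitude: degrees = first 3 digits = 76, minutes = 9.46396; 76 + 9.46396/60 = 76.157733
  W ⇒ negate

1. -55.08892, -179.04841
2. 73.46578, -116.55252
3. -82.71017, -137.51197
4. -56.89575, 30.08400
5. -0.50558, -76.15773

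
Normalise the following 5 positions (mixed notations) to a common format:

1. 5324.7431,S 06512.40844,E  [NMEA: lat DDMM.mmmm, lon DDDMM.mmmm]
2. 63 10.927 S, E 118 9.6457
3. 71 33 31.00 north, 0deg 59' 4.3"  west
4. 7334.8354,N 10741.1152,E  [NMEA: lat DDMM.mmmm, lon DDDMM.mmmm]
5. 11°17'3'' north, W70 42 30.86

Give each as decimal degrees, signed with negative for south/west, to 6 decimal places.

Point 1:
  Lat: split at 2 digits → 53° and 24.7431′; 53 + 24.7431/60 = 53.4123850
  hemisphere S, so the sign is −
  Longitude: degrees = first 3 digits = 65, minutes = 12.40844; 65 + 12.40844/60 = 65.2068073
  E → positive
Point 2:
  φ: 10.927′ = 0.182117°; total 63.1821167
  hemisphere S, so the sign is −
  Lon: 118 + 9.6457/60 = 118.1607617
  E ⇒ keep positive
Point 3:
  Lat: 71° + 33/60 + 31/3600 = 71 + 0.550000 + 0.008611 = 71.5586111
  N → positive
  Lon: 59′ + 4.3″ = 59.07167′; 0 + 59.07167/60 = 0.9845278
  W → negative
Point 4:
  φ: degrees = first 2 digits = 73, minutes = 34.8354; 73 + 34.8354/60 = 73.5805900
  N → positive
  Longitude: degrees = first 3 digits = 107, minutes = 41.1152; 107 + 41.1152/60 = 107.6852533
  E ⇒ keep positive
Point 5:
  Latitude: 17′ + 3″ = 17.05000′; 11 + 17.05000/60 = 11.2841667
  N ⇒ keep positive
  Lon: 42′ + 30.86″ = 42.51433′; 70 + 42.51433/60 = 70.7085722
  hemisphere W, so the sign is −

1. -53.412385, 65.206807
2. -63.182117, 118.160762
3. 71.558611, -0.984528
4. 73.580590, 107.685253
5. 11.284167, -70.708572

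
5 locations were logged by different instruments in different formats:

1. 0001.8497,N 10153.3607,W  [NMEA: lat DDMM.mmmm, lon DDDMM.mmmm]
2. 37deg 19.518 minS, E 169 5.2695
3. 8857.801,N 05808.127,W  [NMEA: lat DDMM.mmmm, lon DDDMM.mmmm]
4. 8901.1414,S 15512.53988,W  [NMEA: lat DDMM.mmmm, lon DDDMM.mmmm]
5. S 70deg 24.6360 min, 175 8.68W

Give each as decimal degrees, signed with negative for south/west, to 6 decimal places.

Point 1:
  Lat: split at 2 digits → 00° and 1.8497′; 0 + 1.8497/60 = 0.0308283
  N ⇒ keep positive
  Lon: degrees = first 3 digits = 101, minutes = 53.3607; 101 + 53.3607/60 = 101.8893450
  hemisphere W, so the sign is −
Point 2:
  Lat: 19.518′ = 0.325300°; total 37.3253000
  hemisphere S, so the sign is −
  Longitude: 5.2695′ = 0.087825°; total 169.0878250
  E ⇒ keep positive
Point 3:
  Latitude: degrees = first 2 digits = 88, minutes = 57.801; 88 + 57.801/60 = 88.9633500
  N → positive
  λ: degrees = first 3 digits = 58, minutes = 8.127; 58 + 8.127/60 = 58.1354500
  W → negative
Point 4:
  Latitude: degrees = first 2 digits = 89, minutes = 1.1414; 89 + 1.1414/60 = 89.0190233
  S ⇒ negate
  Lon: split at 3 digits → 155° and 12.53988′; 155 + 12.53988/60 = 155.2089980
  W → negative
Point 5:
  φ: 70 + 24.636/60 = 70.4106000
  S ⇒ negate
  λ: 8.68′ = 0.144667°; total 175.1446667
  W → negative

1. 0.030828, -101.889345
2. -37.325300, 169.087825
3. 88.963350, -58.135450
4. -89.019023, -155.208998
5. -70.410600, -175.144667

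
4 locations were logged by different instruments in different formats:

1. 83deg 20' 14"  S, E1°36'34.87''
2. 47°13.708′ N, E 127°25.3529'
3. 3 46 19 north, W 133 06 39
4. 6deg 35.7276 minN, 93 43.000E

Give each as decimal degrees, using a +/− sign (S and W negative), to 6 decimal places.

Point 1:
  Latitude: 20′ + 14″ = 20.23333′; 83 + 20.23333/60 = 83.3372222
  S ⇒ negate
  λ: 1 + 36/60 + 34.87/3600 = 1.6096861
  E → positive
Point 2:
  φ: 47 + 13.708/60 = 47.2284667
  N ⇒ keep positive
  λ: 25.3529′ = 0.422548°; total 127.4225483
  E ⇒ keep positive
Point 3:
  Latitude: 3° + 46/60 + 19/3600 = 3 + 0.766667 + 0.005278 = 3.7719444
  N ⇒ keep positive
  λ: 133 + 6/60 + 39/3600 = 133.1108333
  W ⇒ negate
Point 4:
  φ: 6 + 35.7276/60 = 6.5954600
  N ⇒ keep positive
  Lon: 93 + 43/60 = 93.7166667
  E ⇒ keep positive

1. -83.337222, 1.609686
2. 47.228467, 127.422548
3. 3.771944, -133.110833
4. 6.595460, 93.716667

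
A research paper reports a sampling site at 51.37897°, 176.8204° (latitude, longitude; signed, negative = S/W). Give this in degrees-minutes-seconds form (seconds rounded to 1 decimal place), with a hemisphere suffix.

φ: 0.378970 × 60 = 22.73820′ → 22′, remainder × 60 = 44.292″
Lon: whole degrees 176; 49.22400′ → 49′ and 13.440″

51°22′44.3″ N, 176°49′13.4″ E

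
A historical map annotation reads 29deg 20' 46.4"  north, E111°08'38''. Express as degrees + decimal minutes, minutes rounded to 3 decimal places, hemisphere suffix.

29° 20.773′ N, 111° 8.633′ E

φ: seconds/60 = 0.77333; minutes = 20 + 0.77333 = 20.77333
Lon: seconds/60 = 0.63333; minutes = 8 + 0.63333 = 8.63333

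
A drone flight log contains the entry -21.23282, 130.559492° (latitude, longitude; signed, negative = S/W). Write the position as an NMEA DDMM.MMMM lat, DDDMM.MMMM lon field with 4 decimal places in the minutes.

2113.9692,S / 13033.5695,E

Latitude is negative → S; |value| = 21.232820
φ: 21° + 0.232820 × 60 = 21° 13.969200′
λ: minutes = (130.559492 − 130) × 60 = 33.569520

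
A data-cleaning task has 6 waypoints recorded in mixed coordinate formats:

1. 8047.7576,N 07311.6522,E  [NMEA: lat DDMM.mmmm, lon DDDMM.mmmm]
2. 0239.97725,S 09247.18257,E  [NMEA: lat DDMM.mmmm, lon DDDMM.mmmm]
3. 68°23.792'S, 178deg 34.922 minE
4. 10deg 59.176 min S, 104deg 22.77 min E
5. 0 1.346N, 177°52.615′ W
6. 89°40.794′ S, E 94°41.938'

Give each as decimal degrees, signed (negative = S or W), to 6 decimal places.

1. 80.795960, 73.194203
2. -2.666288, 92.786376
3. -68.396533, 178.582033
4. -10.986267, 104.379500
5. 0.022433, -177.876917
6. -89.679900, 94.698967

Point 1:
  Latitude: degrees = first 2 digits = 80, minutes = 47.7576; 80 + 47.7576/60 = 80.7959600
  N → positive
  Lon: degrees = first 3 digits = 73, minutes = 11.6522; 73 + 11.6522/60 = 73.1942033
  E ⇒ keep positive
Point 2:
  Lat: degrees = first 2 digits = 2, minutes = 39.97725; 2 + 39.97725/60 = 2.6662875
  S ⇒ negate
  Lon: split at 3 digits → 092° and 47.18257′; 92 + 47.18257/60 = 92.7863762
  E ⇒ keep positive
Point 3:
  Lat: 23.792′ = 0.396533°; total 68.3965333
  S ⇒ negate
  Lon: 178 + 34.922/60 = 178.5820333
  E → positive
Point 4:
  φ: 59.176′ = 0.986267°; total 10.9862667
  S ⇒ negate
  Longitude: 104 + 22.77/60 = 104.3795000
  E ⇒ keep positive
Point 5:
  Lat: 1.346′ = 0.022433°; total 0.0224333
  N ⇒ keep positive
  λ: 177 + 52.615/60 = 177.8769167
  W → negative
Point 6:
  Latitude: 40.794′ = 0.679900°; total 89.6799000
  S → negative
  λ: 94 + 41.938/60 = 94.6989667
  E ⇒ keep positive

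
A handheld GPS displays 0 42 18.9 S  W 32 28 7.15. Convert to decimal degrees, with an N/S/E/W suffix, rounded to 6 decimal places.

φ: 42′ + 18.9″ = 42.31500′; 0 + 42.31500/60 = 0.7052500
Lon: 32 + 28/60 + 7.15/3600 = 32.4686528

0.705250° S, 32.468653° W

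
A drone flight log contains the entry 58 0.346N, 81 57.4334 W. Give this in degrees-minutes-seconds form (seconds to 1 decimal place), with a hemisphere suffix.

Latitude: 0.34600′ → 0′ and 0.34600 × 60 = 20.760″
Longitude: 57.43340′ → 57′ and 0.43340 × 60 = 26.004″

58°00′20.8″ N, 81°57′26.0″ W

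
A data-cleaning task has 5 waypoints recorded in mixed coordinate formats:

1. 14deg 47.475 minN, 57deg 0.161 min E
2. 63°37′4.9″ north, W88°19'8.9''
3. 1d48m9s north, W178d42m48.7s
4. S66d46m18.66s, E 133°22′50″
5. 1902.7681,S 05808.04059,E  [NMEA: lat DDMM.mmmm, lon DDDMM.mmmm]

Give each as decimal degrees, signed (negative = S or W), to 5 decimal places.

1. 14.79125, 57.00268
2. 63.61803, -88.31914
3. 1.80250, -178.71353
4. -66.77185, 133.38056
5. -19.04614, 58.13401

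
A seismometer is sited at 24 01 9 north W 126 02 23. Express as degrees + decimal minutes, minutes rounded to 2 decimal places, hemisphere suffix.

24° 1.15′ N, 126° 2.38′ W

Latitude: 1 + 9/60 = 1.1500′
Longitude: 2 + 23/60 = 2.3833′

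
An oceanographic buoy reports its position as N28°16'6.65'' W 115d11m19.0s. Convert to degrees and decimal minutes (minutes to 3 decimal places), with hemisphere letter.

φ: 16 + 6.65/60 = 16.11083′
Lon: 11 + 19/60 = 11.31667′

28° 16.111′ N, 115° 11.317′ W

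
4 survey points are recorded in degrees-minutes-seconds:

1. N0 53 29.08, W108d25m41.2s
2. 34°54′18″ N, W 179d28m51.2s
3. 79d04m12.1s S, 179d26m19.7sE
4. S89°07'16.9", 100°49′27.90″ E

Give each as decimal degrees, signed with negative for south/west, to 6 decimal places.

Point 1:
  Lat: 53′ + 29.08″ = 53.48467′; 0 + 53.48467/60 = 0.8914111
  N → positive
  Longitude: 25′ + 41.2″ = 25.68667′; 108 + 25.68667/60 = 108.4281111
  W ⇒ negate
Point 2:
  Latitude: 54′ + 18″ = 54.30000′; 34 + 54.30000/60 = 34.9050000
  N ⇒ keep positive
  λ: 28′ + 51.2″ = 28.85333′; 179 + 28.85333/60 = 179.4808889
  W ⇒ negate
Point 3:
  φ: 4′ + 12.1″ = 4.20167′; 79 + 4.20167/60 = 79.0700278
  hemisphere S, so the sign is −
  Lon: 179 + 26/60 + 19.7/3600 = 179.4388056
  E → positive
Point 4:
  φ: 89 + 7/60 + 16.9/3600 = 89.1213611
  hemisphere S, so the sign is −
  λ: 100 + 49/60 + 27.9/3600 = 100.8244167
  E ⇒ keep positive

1. 0.891411, -108.428111
2. 34.905000, -179.480889
3. -79.070028, 179.438806
4. -89.121361, 100.824417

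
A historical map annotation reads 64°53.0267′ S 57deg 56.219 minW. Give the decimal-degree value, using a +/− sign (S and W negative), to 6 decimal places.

φ: 64 + 53.0267/60 = 64.8837783
S → negative
Lon: 56.219′ = 0.936983°; total 57.9369833
hemisphere W, so the sign is −

-64.883778, -57.936983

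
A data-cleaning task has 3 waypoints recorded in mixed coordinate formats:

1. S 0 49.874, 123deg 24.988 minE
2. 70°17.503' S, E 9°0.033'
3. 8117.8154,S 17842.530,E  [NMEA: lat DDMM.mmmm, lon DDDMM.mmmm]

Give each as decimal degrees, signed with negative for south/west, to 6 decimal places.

Point 1:
  Latitude: 49.874′ = 0.831233°; total 0.8312333
  hemisphere S, so the sign is −
  λ: 24.988′ = 0.416467°; total 123.4164667
  E ⇒ keep positive
Point 2:
  Lat: 17.503′ = 0.291717°; total 70.2917167
  S ⇒ negate
  Lon: 0.033′ = 0.000550°; total 9.0005500
  E ⇒ keep positive
Point 3:
  φ: split at 2 digits → 81° and 17.8154′; 81 + 17.8154/60 = 81.2969233
  S → negative
  λ: split at 3 digits → 178° and 42.53′; 178 + 42.53/60 = 178.7088333
  E → positive

1. -0.831233, 123.416467
2. -70.291717, 9.000550
3. -81.296923, 178.708833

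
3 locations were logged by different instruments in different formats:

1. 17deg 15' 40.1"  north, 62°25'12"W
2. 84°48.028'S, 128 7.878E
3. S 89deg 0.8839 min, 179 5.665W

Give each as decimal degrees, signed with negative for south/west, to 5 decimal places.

Point 1:
  Latitude: 17 + 15/60 + 40.1/3600 = 17.261139
  N → positive
  Lon: 62° + 25/60 + 12/3600 = 62 + 0.416667 + 0.003333 = 62.420000
  W ⇒ negate
Point 2:
  Lat: 84 + 48.028/60 = 84.800467
  S ⇒ negate
  λ: 128 + 7.878/60 = 128.131300
  E → positive
Point 3:
  Lat: 89 + 0.8839/60 = 89.014732
  hemisphere S, so the sign is −
  Lon: 179 + 5.665/60 = 179.094417
  W ⇒ negate

1. 17.26114, -62.42000
2. -84.80047, 128.13130
3. -89.01473, -179.09442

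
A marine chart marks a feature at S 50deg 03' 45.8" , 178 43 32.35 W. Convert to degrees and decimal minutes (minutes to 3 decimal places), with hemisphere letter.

50° 3.763′ S, 178° 43.539′ W

Latitude: seconds/60 = 0.76333; minutes = 3 + 0.76333 = 3.76333
λ: 43 + 32.35/60 = 43.53917′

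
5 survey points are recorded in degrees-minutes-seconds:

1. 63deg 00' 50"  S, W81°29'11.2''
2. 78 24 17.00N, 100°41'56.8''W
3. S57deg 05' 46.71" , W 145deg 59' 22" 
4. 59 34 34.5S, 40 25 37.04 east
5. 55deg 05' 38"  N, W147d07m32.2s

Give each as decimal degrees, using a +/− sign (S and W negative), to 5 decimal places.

1. -63.01389, -81.48644
2. 78.40472, -100.69911
3. -57.09631, -145.98944
4. -59.57625, 40.42696
5. 55.09389, -147.12561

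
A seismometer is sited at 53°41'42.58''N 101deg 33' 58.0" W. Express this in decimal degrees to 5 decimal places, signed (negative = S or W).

φ: 53° + 41/60 + 42.58/3600 = 53 + 0.683333 + 0.011828 = 53.695161
N ⇒ keep positive
Longitude: 101° + 33/60 + 58/3600 = 101 + 0.550000 + 0.016111 = 101.566111
hemisphere W, so the sign is −

53.69516, -101.56611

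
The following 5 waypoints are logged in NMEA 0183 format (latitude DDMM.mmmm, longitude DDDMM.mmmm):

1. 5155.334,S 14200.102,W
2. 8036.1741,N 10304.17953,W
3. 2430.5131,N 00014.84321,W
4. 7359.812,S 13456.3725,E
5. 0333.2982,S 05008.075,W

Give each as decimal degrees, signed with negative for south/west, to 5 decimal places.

Point 1:
  Lat: degrees = first 2 digits = 51, minutes = 55.334; 51 + 55.334/60 = 51.922233
  S ⇒ negate
  λ: degrees = first 3 digits = 142, minutes = 0.102; 142 + 0.102/60 = 142.001700
  hemisphere W, so the sign is −
Point 2:
  Latitude: degrees = first 2 digits = 80, minutes = 36.1741; 80 + 36.1741/60 = 80.602902
  N ⇒ keep positive
  Lon: degrees = first 3 digits = 103, minutes = 4.17953; 103 + 4.17953/60 = 103.069659
  W → negative
Point 3:
  Lat: degrees = first 2 digits = 24, minutes = 30.5131; 24 + 30.5131/60 = 24.508552
  N → positive
  Lon: split at 3 digits → 000° and 14.84321′; 0 + 14.84321/60 = 0.247387
  hemisphere W, so the sign is −
Point 4:
  φ: degrees = first 2 digits = 73, minutes = 59.812; 73 + 59.812/60 = 73.996867
  S → negative
  Longitude: split at 3 digits → 134° and 56.3725′; 134 + 56.3725/60 = 134.939542
  E → positive
Point 5:
  Lat: degrees = first 2 digits = 3, minutes = 33.2982; 3 + 33.2982/60 = 3.554970
  S ⇒ negate
  Longitude: split at 3 digits → 050° and 8.075′; 50 + 8.075/60 = 50.134583
  W → negative

1. -51.92223, -142.00170
2. 80.60290, -103.06966
3. 24.50855, -0.24739
4. -73.99687, 134.93954
5. -3.55497, -50.13458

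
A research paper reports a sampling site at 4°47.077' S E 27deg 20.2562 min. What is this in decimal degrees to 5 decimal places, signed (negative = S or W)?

-4.78462, 27.33760

Lat: 47.077′ = 0.784617°; total 4.784617
S → negative
Lon: 27 + 20.2562/60 = 27.337603
E → positive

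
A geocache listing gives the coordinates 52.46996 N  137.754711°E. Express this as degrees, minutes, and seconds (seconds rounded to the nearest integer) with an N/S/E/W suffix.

52°28′12″ N, 137°45′17″ E

Latitude: whole degrees 52; 28.19760′ → 28′ and 11.86″
Lon: 0.754711 × 60 = 45.28266′ → 45′, remainder × 60 = 16.96″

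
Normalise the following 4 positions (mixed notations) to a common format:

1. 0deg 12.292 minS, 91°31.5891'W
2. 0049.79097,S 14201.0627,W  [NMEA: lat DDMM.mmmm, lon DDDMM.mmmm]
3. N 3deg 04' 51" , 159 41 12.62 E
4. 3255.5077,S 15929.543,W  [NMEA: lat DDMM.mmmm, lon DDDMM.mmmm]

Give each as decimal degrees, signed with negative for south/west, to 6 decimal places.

1. -0.204867, -91.526485
2. -0.829850, -142.017712
3. 3.080833, 159.686839
4. -32.925128, -159.492383

Point 1:
  Latitude: 0 + 12.292/60 = 0.2048667
  hemisphere S, so the sign is −
  Lon: 31.5891′ = 0.526485°; total 91.5264850
  hemisphere W, so the sign is −
Point 2:
  φ: split at 2 digits → 00° and 49.79097′; 0 + 49.79097/60 = 0.8298495
  S ⇒ negate
  Lon: degrees = first 3 digits = 142, minutes = 1.0627; 142 + 1.0627/60 = 142.0177117
  W ⇒ negate
Point 3:
  φ: 4′ + 51″ = 4.85000′; 3 + 4.85000/60 = 3.0808333
  N → positive
  λ: 159° + 41/60 + 12.62/3600 = 159 + 0.683333 + 0.003506 = 159.6868389
  E ⇒ keep positive
Point 4:
  φ: degrees = first 2 digits = 32, minutes = 55.5077; 32 + 55.5077/60 = 32.9251283
  S → negative
  Longitude: degrees = first 3 digits = 159, minutes = 29.543; 159 + 29.543/60 = 159.4923833
  hemisphere W, so the sign is −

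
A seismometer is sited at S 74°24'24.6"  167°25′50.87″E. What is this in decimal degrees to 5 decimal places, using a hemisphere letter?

74.40683° S, 167.43080° E

φ: 74 + 24/60 + 24.6/3600 = 74.406833
Longitude: 167 + 25/60 + 50.87/3600 = 167.430797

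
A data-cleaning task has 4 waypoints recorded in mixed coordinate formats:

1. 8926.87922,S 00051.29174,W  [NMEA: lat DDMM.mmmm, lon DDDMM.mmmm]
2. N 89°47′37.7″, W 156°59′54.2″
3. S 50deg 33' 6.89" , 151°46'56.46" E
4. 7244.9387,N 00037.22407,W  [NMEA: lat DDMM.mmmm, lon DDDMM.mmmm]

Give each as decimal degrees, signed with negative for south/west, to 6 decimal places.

1. -89.447987, -0.854862
2. 89.793806, -156.998389
3. -50.551914, 151.782350
4. 72.748978, -0.620401

Point 1:
  φ: degrees = first 2 digits = 89, minutes = 26.87922; 89 + 26.87922/60 = 89.4479870
  S ⇒ negate
  Longitude: split at 3 digits → 000° and 51.29174′; 0 + 51.29174/60 = 0.8548623
  W ⇒ negate
Point 2:
  Lat: 89° + 47/60 + 37.7/3600 = 89 + 0.783333 + 0.010472 = 89.7938056
  N ⇒ keep positive
  Longitude: 156° + 59/60 + 54.2/3600 = 156 + 0.983333 + 0.015056 = 156.9983889
  hemisphere W, so the sign is −
Point 3:
  φ: 33′ + 6.89″ = 33.11483′; 50 + 33.11483/60 = 50.5519139
  hemisphere S, so the sign is −
  λ: 151 + 46/60 + 56.46/3600 = 151.7823500
  E → positive
Point 4:
  Latitude: degrees = first 2 digits = 72, minutes = 44.9387; 72 + 44.9387/60 = 72.7489783
  N ⇒ keep positive
  Longitude: split at 3 digits → 000° and 37.22407′; 0 + 37.22407/60 = 0.6204012
  W ⇒ negate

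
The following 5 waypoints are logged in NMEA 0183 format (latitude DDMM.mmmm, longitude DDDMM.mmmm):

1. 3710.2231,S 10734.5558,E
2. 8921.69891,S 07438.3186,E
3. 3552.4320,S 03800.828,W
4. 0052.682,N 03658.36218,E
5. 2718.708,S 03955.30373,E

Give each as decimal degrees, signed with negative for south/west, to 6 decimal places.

1. -37.170385, 107.575930
2. -89.361649, 74.638643
3. -35.873867, -38.013800
4. 0.878033, 36.972703
5. -27.311800, 39.921729

Point 1:
  φ: split at 2 digits → 37° and 10.2231′; 37 + 10.2231/60 = 37.1703850
  hemisphere S, so the sign is −
  Longitude: split at 3 digits → 107° and 34.5558′; 107 + 34.5558/60 = 107.5759300
  E → positive
Point 2:
  φ: split at 2 digits → 89° and 21.69891′; 89 + 21.69891/60 = 89.3616485
  S → negative
  λ: degrees = first 3 digits = 74, minutes = 38.3186; 74 + 38.3186/60 = 74.6386433
  E ⇒ keep positive
Point 3:
  φ: split at 2 digits → 35° and 52.432′; 35 + 52.432/60 = 35.8738667
  S ⇒ negate
  Lon: split at 3 digits → 038° and 0.828′; 38 + 0.828/60 = 38.0138000
  W → negative
Point 4:
  φ: split at 2 digits → 00° and 52.682′; 0 + 52.682/60 = 0.8780333
  N → positive
  Longitude: degrees = first 3 digits = 36, minutes = 58.36218; 36 + 58.36218/60 = 36.9727030
  E ⇒ keep positive
Point 5:
  Lat: degrees = first 2 digits = 27, minutes = 18.708; 27 + 18.708/60 = 27.3118000
  hemisphere S, so the sign is −
  Longitude: degrees = first 3 digits = 39, minutes = 55.30373; 39 + 55.30373/60 = 39.9217288
  E → positive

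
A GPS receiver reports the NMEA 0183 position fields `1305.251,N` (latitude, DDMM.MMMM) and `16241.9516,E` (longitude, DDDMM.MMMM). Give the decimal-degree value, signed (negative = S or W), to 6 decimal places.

Lat: degrees = first 2 digits = 13, minutes = 5.251; 13 + 5.251/60 = 13.0875167
N → positive
λ: degrees = first 3 digits = 162, minutes = 41.9516; 162 + 41.9516/60 = 162.6991933
E ⇒ keep positive

13.087517, 162.699193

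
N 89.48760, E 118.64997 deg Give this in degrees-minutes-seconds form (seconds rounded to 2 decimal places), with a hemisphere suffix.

Latitude: 0.487600 × 60 = 29.25600′ → 29′, remainder × 60 = 15.3600″
λ: 0.649970° → 38.99820′; 0.99820 × 60 = 59.8920″

89°29′15.36″ N, 118°38′59.89″ E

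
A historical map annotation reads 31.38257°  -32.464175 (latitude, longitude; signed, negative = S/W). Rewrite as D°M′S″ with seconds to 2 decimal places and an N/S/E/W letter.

31°22′57.25″ N, 32°27′51.03″ W

φ: 0.382570° → 22.95420′; 0.95420 × 60 = 57.2520″
Longitude is negative → W; |value| = 32.464175
Longitude: 0.464175 × 60 = 27.85050′ → 27′, remainder × 60 = 51.0300″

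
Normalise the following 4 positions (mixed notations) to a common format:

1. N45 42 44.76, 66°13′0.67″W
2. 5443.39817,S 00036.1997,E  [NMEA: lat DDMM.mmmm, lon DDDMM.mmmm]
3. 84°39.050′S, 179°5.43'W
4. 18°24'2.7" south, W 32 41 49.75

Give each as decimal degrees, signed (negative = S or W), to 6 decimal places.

Point 1:
  Latitude: 45 + 42/60 + 44.76/3600 = 45.7124333
  N → positive
  Lon: 13′ + 0.67″ = 13.01117′; 66 + 13.01117/60 = 66.2168528
  hemisphere W, so the sign is −
Point 2:
  Lat: split at 2 digits → 54° and 43.39817′; 54 + 43.39817/60 = 54.7233028
  S → negative
  Lon: degrees = first 3 digits = 0, minutes = 36.1997; 0 + 36.1997/60 = 0.6033283
  E ⇒ keep positive
Point 3:
  Lat: 84 + 39.05/60 = 84.6508333
  S → negative
  Longitude: 5.43′ = 0.090500°; total 179.0905000
  W ⇒ negate
Point 4:
  Latitude: 18° + 24/60 + 2.7/3600 = 18 + 0.400000 + 0.000750 = 18.4007500
  hemisphere S, so the sign is −
  Longitude: 32° + 41/60 + 49.75/3600 = 32 + 0.683333 + 0.013819 = 32.6971528
  hemisphere W, so the sign is −

1. 45.712433, -66.216853
2. -54.723303, 0.603328
3. -84.650833, -179.090500
4. -18.400750, -32.697153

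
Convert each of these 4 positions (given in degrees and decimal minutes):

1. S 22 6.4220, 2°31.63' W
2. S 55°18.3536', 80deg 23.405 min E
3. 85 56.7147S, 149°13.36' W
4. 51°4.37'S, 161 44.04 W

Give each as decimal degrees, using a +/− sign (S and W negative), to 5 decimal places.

1. -22.10703, -2.52717
2. -55.30589, 80.39008
3. -85.94525, -149.22267
4. -51.07283, -161.73400

Point 1:
  Latitude: 6.422′ = 0.107033°; total 22.107033
  S → negative
  Longitude: 31.63′ = 0.527167°; total 2.527167
  W → negative
Point 2:
  Lat: 55 + 18.3536/60 = 55.305893
  S ⇒ negate
  λ: 80 + 23.405/60 = 80.390083
  E → positive
Point 3:
  Latitude: 85 + 56.7147/60 = 85.945245
  hemisphere S, so the sign is −
  λ: 149 + 13.36/60 = 149.222667
  W ⇒ negate
Point 4:
  φ: 51 + 4.37/60 = 51.072833
  S → negative
  λ: 161 + 44.04/60 = 161.734000
  W → negative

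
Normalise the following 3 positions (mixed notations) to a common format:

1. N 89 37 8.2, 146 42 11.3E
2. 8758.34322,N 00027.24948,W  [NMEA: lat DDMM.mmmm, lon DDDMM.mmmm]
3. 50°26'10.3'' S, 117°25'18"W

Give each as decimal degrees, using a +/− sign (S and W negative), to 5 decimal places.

Point 1:
  φ: 89 + 37/60 + 8.2/3600 = 89.618944
  N ⇒ keep positive
  λ: 146 + 42/60 + 11.3/3600 = 146.703139
  E ⇒ keep positive
Point 2:
  φ: degrees = first 2 digits = 87, minutes = 58.34322; 87 + 58.34322/60 = 87.972387
  N ⇒ keep positive
  Lon: split at 3 digits → 000° and 27.24948′; 0 + 27.24948/60 = 0.454158
  hemisphere W, so the sign is −
Point 3:
  φ: 50° + 26/60 + 10.3/3600 = 50 + 0.433333 + 0.002861 = 50.436194
  S → negative
  Lon: 25′ + 18″ = 25.30000′; 117 + 25.30000/60 = 117.421667
  hemisphere W, so the sign is −

1. 89.61894, 146.70314
2. 87.97239, -0.45416
3. -50.43619, -117.42167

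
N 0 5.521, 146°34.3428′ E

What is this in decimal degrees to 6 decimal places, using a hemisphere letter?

0.092017° N, 146.572380° E

Lat: 5.521′ = 0.092017°; total 0.0920167
λ: 146 + 34.3428/60 = 146.5723800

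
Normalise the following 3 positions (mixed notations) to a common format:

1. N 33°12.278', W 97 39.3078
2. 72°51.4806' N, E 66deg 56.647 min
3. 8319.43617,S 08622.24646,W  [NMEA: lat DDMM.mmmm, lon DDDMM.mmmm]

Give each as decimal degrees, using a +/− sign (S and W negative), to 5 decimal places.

1. 33.20463, -97.65513
2. 72.85801, 66.94412
3. -83.32394, -86.37077

Point 1:
  Lat: 33 + 12.278/60 = 33.204633
  N ⇒ keep positive
  Lon: 97 + 39.3078/60 = 97.655130
  hemisphere W, so the sign is −
Point 2:
  Lat: 72 + 51.4806/60 = 72.858010
  N ⇒ keep positive
  Lon: 56.647′ = 0.944117°; total 66.944117
  E → positive
Point 3:
  Latitude: split at 2 digits → 83° and 19.43617′; 83 + 19.43617/60 = 83.323936
  S ⇒ negate
  Lon: degrees = first 3 digits = 86, minutes = 22.24646; 86 + 22.24646/60 = 86.370774
  hemisphere W, so the sign is −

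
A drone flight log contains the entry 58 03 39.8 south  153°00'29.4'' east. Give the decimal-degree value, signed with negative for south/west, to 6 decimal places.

Latitude: 3′ + 39.8″ = 3.66333′; 58 + 3.66333/60 = 58.0610556
S ⇒ negate
λ: 153° + 0/60 + 29.4/3600 = 153 + 0.000000 + 0.008167 = 153.0081667
E → positive

-58.061056, 153.008167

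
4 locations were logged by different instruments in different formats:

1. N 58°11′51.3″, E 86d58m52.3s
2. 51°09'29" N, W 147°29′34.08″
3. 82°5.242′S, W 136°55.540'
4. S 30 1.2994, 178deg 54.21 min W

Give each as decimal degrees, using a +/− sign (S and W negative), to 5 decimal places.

1. 58.19758, 86.98119
2. 51.15806, -147.49280
3. -82.08737, -136.92567
4. -30.02166, -178.90350

Point 1:
  φ: 58 + 11/60 + 51.3/3600 = 58.197583
  N → positive
  Lon: 86° + 58/60 + 52.3/3600 = 86 + 0.966667 + 0.014528 = 86.981194
  E → positive
Point 2:
  φ: 51 + 9/60 + 29/3600 = 51.158056
  N ⇒ keep positive
  Lon: 147 + 29/60 + 34.08/3600 = 147.492800
  W ⇒ negate
Point 3:
  φ: 5.242′ = 0.087367°; total 82.087367
  hemisphere S, so the sign is −
  λ: 136 + 55.54/60 = 136.925667
  W → negative
Point 4:
  Lat: 1.2994′ = 0.021657°; total 30.021657
  S → negative
  Longitude: 54.21′ = 0.903500°; total 178.903500
  W ⇒ negate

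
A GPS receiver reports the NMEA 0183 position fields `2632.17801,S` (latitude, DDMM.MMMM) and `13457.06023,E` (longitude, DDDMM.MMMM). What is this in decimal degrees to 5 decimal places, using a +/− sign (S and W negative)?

Latitude: split at 2 digits → 26° and 32.17801′; 26 + 32.17801/60 = 26.536300
S → negative
Lon: split at 3 digits → 134° and 57.06023′; 134 + 57.06023/60 = 134.951004
E ⇒ keep positive

-26.53630, 134.95100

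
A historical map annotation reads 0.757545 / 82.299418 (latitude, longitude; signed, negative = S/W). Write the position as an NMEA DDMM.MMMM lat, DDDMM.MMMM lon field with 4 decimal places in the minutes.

φ: minutes = (0.757545 − 0) × 60 = 45.452700
Lon: 82° + 0.299418 × 60 = 82° 17.965080′

0045.4527,N / 08217.9651,E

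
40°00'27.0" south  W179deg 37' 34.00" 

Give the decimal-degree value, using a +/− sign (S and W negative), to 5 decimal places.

Lat: 0′ + 27″ = 0.45000′; 40 + 0.45000/60 = 40.007500
S ⇒ negate
Lon: 37′ + 34″ = 37.56667′; 179 + 37.56667/60 = 179.626111
W ⇒ negate

-40.00750, -179.62611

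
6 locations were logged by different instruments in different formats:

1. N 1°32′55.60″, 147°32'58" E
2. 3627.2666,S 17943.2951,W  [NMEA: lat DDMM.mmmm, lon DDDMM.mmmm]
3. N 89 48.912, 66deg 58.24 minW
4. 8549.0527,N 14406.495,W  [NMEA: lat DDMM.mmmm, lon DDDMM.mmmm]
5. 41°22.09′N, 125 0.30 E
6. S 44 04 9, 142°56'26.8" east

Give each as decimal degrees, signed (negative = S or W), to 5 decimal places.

1. 1.54878, 147.54944
2. -36.45444, -179.72159
3. 89.81520, -66.97067
4. 85.81755, -144.10825
5. 41.36817, 125.00500
6. -44.06917, 142.94078

Point 1:
  Latitude: 1° + 32/60 + 55.6/3600 = 1 + 0.533333 + 0.015444 = 1.548778
  N ⇒ keep positive
  Lon: 147° + 32/60 + 58/3600 = 147 + 0.533333 + 0.016111 = 147.549444
  E → positive
Point 2:
  φ: degrees = first 2 digits = 36, minutes = 27.2666; 36 + 27.2666/60 = 36.454443
  S ⇒ negate
  Longitude: split at 3 digits → 179° and 43.2951′; 179 + 43.2951/60 = 179.721585
  hemisphere W, so the sign is −
Point 3:
  Latitude: 89 + 48.912/60 = 89.815200
  N ⇒ keep positive
  Longitude: 66 + 58.24/60 = 66.970667
  W → negative
Point 4:
  Lat: split at 2 digits → 85° and 49.0527′; 85 + 49.0527/60 = 85.817545
  N ⇒ keep positive
  λ: degrees = first 3 digits = 144, minutes = 6.495; 144 + 6.495/60 = 144.108250
  hemisphere W, so the sign is −
Point 5:
  Latitude: 22.09′ = 0.368167°; total 41.368167
  N → positive
  Longitude: 0.3′ = 0.005000°; total 125.005000
  E ⇒ keep positive
Point 6:
  Lat: 4′ + 9″ = 4.15000′; 44 + 4.15000/60 = 44.069167
  S → negative
  Longitude: 142 + 56/60 + 26.8/3600 = 142.940778
  E ⇒ keep positive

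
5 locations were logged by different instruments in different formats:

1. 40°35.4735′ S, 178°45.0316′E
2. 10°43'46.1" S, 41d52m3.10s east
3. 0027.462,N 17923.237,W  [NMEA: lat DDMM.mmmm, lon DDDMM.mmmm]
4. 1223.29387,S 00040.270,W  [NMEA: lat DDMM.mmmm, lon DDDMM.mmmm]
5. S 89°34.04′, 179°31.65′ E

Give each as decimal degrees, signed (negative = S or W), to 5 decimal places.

1. -40.59123, 178.75053
2. -10.72947, 41.86753
3. 0.45770, -179.38728
4. -12.38823, -0.67117
5. -89.56733, 179.52750

Point 1:
  φ: 40 + 35.4735/60 = 40.591225
  S → negative
  λ: 45.0316′ = 0.750527°; total 178.750527
  E → positive
Point 2:
  φ: 43′ + 46.1″ = 43.76833′; 10 + 43.76833/60 = 10.729472
  S → negative
  λ: 41 + 52/60 + 3.1/3600 = 41.867528
  E → positive
Point 3:
  Lat: split at 2 digits → 00° and 27.462′; 0 + 27.462/60 = 0.457700
  N → positive
  Lon: degrees = first 3 digits = 179, minutes = 23.237; 179 + 23.237/60 = 179.387283
  W ⇒ negate
Point 4:
  Latitude: degrees = first 2 digits = 12, minutes = 23.29387; 12 + 23.29387/60 = 12.388231
  S ⇒ negate
  Longitude: degrees = first 3 digits = 0, minutes = 40.27; 0 + 40.27/60 = 0.671167
  W ⇒ negate
Point 5:
  φ: 34.04′ = 0.567333°; total 89.567333
  S ⇒ negate
  Lon: 179 + 31.65/60 = 179.527500
  E → positive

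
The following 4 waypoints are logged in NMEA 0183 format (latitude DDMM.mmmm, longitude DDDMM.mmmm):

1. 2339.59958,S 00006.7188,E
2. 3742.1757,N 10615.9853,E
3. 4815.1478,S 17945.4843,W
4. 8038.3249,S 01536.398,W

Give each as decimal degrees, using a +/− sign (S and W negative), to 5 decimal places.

1. -23.65999, 0.11198
2. 37.70293, 106.26642
3. -48.25246, -179.75807
4. -80.63875, -15.60663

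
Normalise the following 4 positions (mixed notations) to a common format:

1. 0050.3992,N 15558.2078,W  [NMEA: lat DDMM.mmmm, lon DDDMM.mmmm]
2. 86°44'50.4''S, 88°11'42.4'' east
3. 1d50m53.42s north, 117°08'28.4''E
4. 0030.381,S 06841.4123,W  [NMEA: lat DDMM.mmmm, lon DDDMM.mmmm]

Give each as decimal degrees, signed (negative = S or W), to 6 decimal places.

1. 0.839987, -155.970130
2. -86.747333, 88.195111
3. 1.848172, 117.141222
4. -0.506350, -68.690205

Point 1:
  Latitude: split at 2 digits → 00° and 50.3992′; 0 + 50.3992/60 = 0.8399867
  N → positive
  λ: split at 3 digits → 155° and 58.2078′; 155 + 58.2078/60 = 155.9701300
  hemisphere W, so the sign is −
Point 2:
  φ: 44′ + 50.4″ = 44.84000′; 86 + 44.84000/60 = 86.7473333
  S ⇒ negate
  Lon: 88° + 11/60 + 42.4/3600 = 88 + 0.183333 + 0.011778 = 88.1951111
  E → positive
Point 3:
  Latitude: 1° + 50/60 + 53.42/3600 = 1 + 0.833333 + 0.014839 = 1.8481722
  N → positive
  Longitude: 8′ + 28.4″ = 8.47333′; 117 + 8.47333/60 = 117.1412222
  E ⇒ keep positive
Point 4:
  Latitude: split at 2 digits → 00° and 30.381′; 0 + 30.381/60 = 0.5063500
  hemisphere S, so the sign is −
  Lon: degrees = first 3 digits = 68, minutes = 41.4123; 68 + 41.4123/60 = 68.6902050
  W ⇒ negate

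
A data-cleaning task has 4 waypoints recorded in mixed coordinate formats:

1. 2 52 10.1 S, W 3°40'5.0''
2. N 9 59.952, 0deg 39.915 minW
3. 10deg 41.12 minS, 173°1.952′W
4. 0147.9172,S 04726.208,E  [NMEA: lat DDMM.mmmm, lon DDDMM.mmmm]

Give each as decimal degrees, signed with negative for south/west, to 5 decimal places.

Point 1:
  Lat: 2 + 52/60 + 10.1/3600 = 2.869472
  S ⇒ negate
  Lon: 40′ + 5″ = 40.08333′; 3 + 40.08333/60 = 3.668056
  W ⇒ negate
Point 2:
  Latitude: 59.952′ = 0.999200°; total 9.999200
  N ⇒ keep positive
  Lon: 0 + 39.915/60 = 0.665250
  hemisphere W, so the sign is −
Point 3:
  Latitude: 10 + 41.12/60 = 10.685333
  hemisphere S, so the sign is −
  Longitude: 173 + 1.952/60 = 173.032533
  W → negative
Point 4:
  Latitude: split at 2 digits → 01° and 47.9172′; 1 + 47.9172/60 = 1.798620
  S → negative
  λ: degrees = first 3 digits = 47, minutes = 26.208; 47 + 26.208/60 = 47.436800
  E → positive

1. -2.86947, -3.66806
2. 9.99920, -0.66525
3. -10.68533, -173.03253
4. -1.79862, 47.43680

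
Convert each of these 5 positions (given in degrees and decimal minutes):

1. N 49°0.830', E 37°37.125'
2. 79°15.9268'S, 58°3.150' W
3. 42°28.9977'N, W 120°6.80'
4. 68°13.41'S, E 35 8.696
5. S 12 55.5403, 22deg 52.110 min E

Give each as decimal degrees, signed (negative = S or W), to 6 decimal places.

Point 1:
  φ: 49 + 0.83/60 = 49.0138333
  N ⇒ keep positive
  Lon: 37 + 37.125/60 = 37.6187500
  E ⇒ keep positive
Point 2:
  Lat: 15.9268′ = 0.265447°; total 79.2654467
  S ⇒ negate
  Longitude: 58 + 3.15/60 = 58.0525000
  W → negative
Point 3:
  Latitude: 42 + 28.9977/60 = 42.4832950
  N ⇒ keep positive
  λ: 120 + 6.8/60 = 120.1133333
  W ⇒ negate
Point 4:
  Latitude: 13.41′ = 0.223500°; total 68.2235000
  hemisphere S, so the sign is −
  λ: 8.696′ = 0.144933°; total 35.1449333
  E → positive
Point 5:
  φ: 12 + 55.5403/60 = 12.9256717
  hemisphere S, so the sign is −
  Lon: 22 + 52.11/60 = 22.8685000
  E ⇒ keep positive

1. 49.013833, 37.618750
2. -79.265447, -58.052500
3. 42.483295, -120.113333
4. -68.223500, 35.144933
5. -12.925672, 22.868500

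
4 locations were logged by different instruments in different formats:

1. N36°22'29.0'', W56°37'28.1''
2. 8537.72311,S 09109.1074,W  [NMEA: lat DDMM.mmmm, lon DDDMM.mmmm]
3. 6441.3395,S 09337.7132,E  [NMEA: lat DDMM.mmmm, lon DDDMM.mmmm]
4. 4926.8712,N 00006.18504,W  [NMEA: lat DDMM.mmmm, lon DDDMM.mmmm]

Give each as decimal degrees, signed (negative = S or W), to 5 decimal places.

1. 36.37472, -56.62447
2. -85.62872, -91.15179
3. -64.68899, 93.62855
4. 49.44785, -0.10308

Point 1:
  Latitude: 36° + 22/60 + 29/3600 = 36 + 0.366667 + 0.008056 = 36.374722
  N → positive
  λ: 37′ + 28.1″ = 37.46833′; 56 + 37.46833/60 = 56.624472
  W ⇒ negate
Point 2:
  Lat: split at 2 digits → 85° and 37.72311′; 85 + 37.72311/60 = 85.628719
  S → negative
  Lon: split at 3 digits → 091° and 9.1074′; 91 + 9.1074/60 = 91.151790
  hemisphere W, so the sign is −
Point 3:
  Lat: degrees = first 2 digits = 64, minutes = 41.3395; 64 + 41.3395/60 = 64.688992
  hemisphere S, so the sign is −
  Lon: degrees = first 3 digits = 93, minutes = 37.7132; 93 + 37.7132/60 = 93.628553
  E ⇒ keep positive
Point 4:
  Lat: split at 2 digits → 49° and 26.8712′; 49 + 26.8712/60 = 49.447853
  N ⇒ keep positive
  Lon: split at 3 digits → 000° and 6.18504′; 0 + 6.18504/60 = 0.103084
  hemisphere W, so the sign is −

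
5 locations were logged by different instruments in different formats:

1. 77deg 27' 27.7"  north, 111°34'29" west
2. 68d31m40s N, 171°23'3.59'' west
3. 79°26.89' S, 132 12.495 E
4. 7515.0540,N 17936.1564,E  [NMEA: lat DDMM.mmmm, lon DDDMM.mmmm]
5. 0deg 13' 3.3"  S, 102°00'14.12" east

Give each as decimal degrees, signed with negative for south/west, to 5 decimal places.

1. 77.45769, -111.57472
2. 68.52778, -171.38433
3. -79.44817, 132.20825
4. 75.25090, 179.60261
5. -0.21758, 102.00392

Point 1:
  Latitude: 77 + 27/60 + 27.7/3600 = 77.457694
  N ⇒ keep positive
  Longitude: 111° + 34/60 + 29/3600 = 111 + 0.566667 + 0.008056 = 111.574722
  W → negative
Point 2:
  Lat: 68° + 31/60 + 40/3600 = 68 + 0.516667 + 0.011111 = 68.527778
  N → positive
  Lon: 171 + 23/60 + 3.59/3600 = 171.384331
  W ⇒ negate
Point 3:
  φ: 79 + 26.89/60 = 79.448167
  S → negative
  Lon: 132 + 12.495/60 = 132.208250
  E → positive
Point 4:
  φ: split at 2 digits → 75° and 15.054′; 75 + 15.054/60 = 75.250900
  N → positive
  λ: split at 3 digits → 179° and 36.1564′; 179 + 36.1564/60 = 179.602607
  E → positive
Point 5:
  Latitude: 0° + 13/60 + 3.3/3600 = 0 + 0.216667 + 0.000917 = 0.217583
  hemisphere S, so the sign is −
  Lon: 0′ + 14.12″ = 0.23533′; 102 + 0.23533/60 = 102.003922
  E ⇒ keep positive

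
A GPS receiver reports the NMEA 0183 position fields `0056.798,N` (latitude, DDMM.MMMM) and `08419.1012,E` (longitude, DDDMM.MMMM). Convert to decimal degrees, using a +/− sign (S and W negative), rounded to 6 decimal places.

0.946633, 84.318353

φ: degrees = first 2 digits = 0, minutes = 56.798; 0 + 56.798/60 = 0.9466333
N ⇒ keep positive
Longitude: split at 3 digits → 084° and 19.1012′; 84 + 19.1012/60 = 84.3183533
E → positive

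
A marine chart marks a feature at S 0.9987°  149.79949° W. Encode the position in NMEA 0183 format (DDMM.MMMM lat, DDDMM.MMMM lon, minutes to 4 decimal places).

0059.9220,S / 14947.9694,W

Latitude: minutes = (0.998700 − 0) × 60 = 59.922000
Lon: minutes = (149.799490 − 149) × 60 = 47.969400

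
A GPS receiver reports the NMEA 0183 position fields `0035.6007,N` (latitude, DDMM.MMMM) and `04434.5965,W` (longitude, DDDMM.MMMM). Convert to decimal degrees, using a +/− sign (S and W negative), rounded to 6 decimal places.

0.593345, -44.576608

Lat: degrees = first 2 digits = 0, minutes = 35.6007; 0 + 35.6007/60 = 0.5933450
N ⇒ keep positive
Lon: split at 3 digits → 044° and 34.5965′; 44 + 34.5965/60 = 44.5766083
W ⇒ negate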